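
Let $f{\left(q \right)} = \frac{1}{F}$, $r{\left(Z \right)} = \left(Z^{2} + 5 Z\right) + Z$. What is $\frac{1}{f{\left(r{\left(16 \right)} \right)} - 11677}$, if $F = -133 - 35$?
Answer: $- \frac{168}{1961737} \approx -8.5638 \cdot 10^{-5}$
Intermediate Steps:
$r{\left(Z \right)} = Z^{2} + 6 Z$
$F = -168$
$f{\left(q \right)} = - \frac{1}{168}$ ($f{\left(q \right)} = \frac{1}{-168} = - \frac{1}{168}$)
$\frac{1}{f{\left(r{\left(16 \right)} \right)} - 11677} = \frac{1}{- \frac{1}{168} - 11677} = \frac{1}{- \frac{1961737}{168}} = - \frac{168}{1961737}$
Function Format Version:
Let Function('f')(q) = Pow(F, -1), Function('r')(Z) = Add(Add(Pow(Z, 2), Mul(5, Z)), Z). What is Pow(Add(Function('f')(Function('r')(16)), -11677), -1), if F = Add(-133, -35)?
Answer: Rational(-168, 1961737) ≈ -8.5638e-5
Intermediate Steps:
Function('r')(Z) = Add(Pow(Z, 2), Mul(6, Z))
F = -168
Function('f')(q) = Rational(-1, 168) (Function('f')(q) = Pow(-168, -1) = Rational(-1, 168))
Pow(Add(Function('f')(Function('r')(16)), -11677), -1) = Pow(Add(Rational(-1, 168), -11677), -1) = Pow(Rational(-1961737, 168), -1) = Rational(-168, 1961737)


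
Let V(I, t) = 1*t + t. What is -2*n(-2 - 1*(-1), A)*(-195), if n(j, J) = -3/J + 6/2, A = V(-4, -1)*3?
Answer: 1365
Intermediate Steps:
V(I, t) = 2*t (V(I, t) = t + t = 2*t)
A = -6 (A = (2*(-1))*3 = -2*3 = -6)
n(j, J) = 3 - 3/J (n(j, J) = -3/J + 6*(½) = -3/J + 3 = 3 - 3/J)
-2*n(-2 - 1*(-1), A)*(-195) = -2*(3 - 3/(-6))*(-195) = -2*(3 - 3*(-⅙))*(-195) = -2*(3 + ½)*(-195) = -2*7/2*(-195) = -7*(-195) = 1365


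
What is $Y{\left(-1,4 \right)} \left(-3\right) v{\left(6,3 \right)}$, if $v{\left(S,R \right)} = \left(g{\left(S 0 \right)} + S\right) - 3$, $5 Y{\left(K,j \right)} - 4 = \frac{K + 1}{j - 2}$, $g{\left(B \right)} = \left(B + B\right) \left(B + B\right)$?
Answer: $- \frac{36}{5} \approx -7.2$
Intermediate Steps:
$g{\left(B \right)} = 4 B^{2}$ ($g{\left(B \right)} = 2 B 2 B = 4 B^{2}$)
$Y{\left(K,j \right)} = \frac{4}{5} + \frac{1 + K}{5 \left(-2 + j\right)}$ ($Y{\left(K,j \right)} = \frac{4}{5} + \frac{\left(K + 1\right) \frac{1}{j - 2}}{5} = \frac{4}{5} + \frac{\left(1 + K\right) \frac{1}{-2 + j}}{5} = \frac{4}{5} + \frac{\frac{1}{-2 + j} \left(1 + K\right)}{5} = \frac{4}{5} + \frac{1 + K}{5 \left(-2 + j\right)}$)
$v{\left(S,R \right)} = -3 + S$ ($v{\left(S,R \right)} = \left(4 \left(S 0\right)^{2} + S\right) - 3 = \left(4 \cdot 0^{2} + S\right) - 3 = \left(4 \cdot 0 + S\right) - 3 = \left(0 + S\right) - 3 = S - 3 = -3 + S$)
$Y{\left(-1,4 \right)} \left(-3\right) v{\left(6,3 \right)} = \frac{-7 - 1 + 4 \cdot 4}{5 \left(-2 + 4\right)} \left(-3\right) \left(-3 + 6\right) = \frac{-7 - 1 + 16}{5 \cdot 2} \left(-3\right) 3 = \frac{1}{5} \cdot \frac{1}{2} \cdot 8 \left(-3\right) 3 = \frac{4}{5} \left(-3\right) 3 = \left(- \frac{12}{5}\right) 3 = - \frac{36}{5}$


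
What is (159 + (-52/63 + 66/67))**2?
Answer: 451332706969/17816841 ≈ 25332.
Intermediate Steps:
(159 + (-52/63 + 66/67))**2 = (159 + 674/4221)**2 = (671813/4221)**2 = 451332706969/17816841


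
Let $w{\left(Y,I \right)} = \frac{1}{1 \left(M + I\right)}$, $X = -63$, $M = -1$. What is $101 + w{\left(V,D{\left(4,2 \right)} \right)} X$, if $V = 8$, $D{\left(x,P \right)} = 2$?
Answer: $38$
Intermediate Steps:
$w{\left(Y,I \right)} = \frac{1}{-1 + I}$ ($w{\left(Y,I \right)} = \frac{1}{1 \left(-1 + I\right)} = \frac{1}{-1 + I}$)
$101 + w{\left(V,D{\left(4,2 \right)} \right)} X = 101 + \frac{1}{-1 + 2} \left(-63\right) = 101 + 1^{-1} \left(-63\right) = 101 + 1 \left(-63\right) = 101 - 63 = 38$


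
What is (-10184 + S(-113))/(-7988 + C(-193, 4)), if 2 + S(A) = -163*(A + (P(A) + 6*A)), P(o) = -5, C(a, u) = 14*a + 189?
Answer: -119562/10501 ≈ -11.386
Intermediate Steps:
C(a, u) = 189 + 14*a
S(A) = 813 - 1141*A (S(A) = -2 - 163*(A + (-5 + 6*A)) = -2 - 163*(-5 + 7*A) = -2 + (815 - 1141*A) = 813 - 1141*A)
(-10184 + S(-113))/(-7988 + C(-193, 4)) = (-10184 + (813 - 1141*(-113)))/(-7988 + (189 + 14*(-193))) = (-10184 + (813 + 128933))/(-7988 + (189 - 2702)) = (-10184 + 129746)/(-7988 - 2513) = 119562/(-10501) = 119562*(-1/10501) = -119562/10501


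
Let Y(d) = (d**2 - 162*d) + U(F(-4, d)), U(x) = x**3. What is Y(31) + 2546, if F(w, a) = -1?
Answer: -1516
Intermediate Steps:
Y(d) = -1 + d**2 - 162*d (Y(d) = (d**2 - 162*d) + (-1)**3 = (d**2 - 162*d) - 1 = -1 + d**2 - 162*d)
Y(31) + 2546 = (-1 + 31**2 - 162*31) + 2546 = (-1 + 961 - 5022) + 2546 = -4062 + 2546 = -1516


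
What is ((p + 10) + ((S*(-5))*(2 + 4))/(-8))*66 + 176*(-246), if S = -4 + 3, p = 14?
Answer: -83919/2 ≈ -41960.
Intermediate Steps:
S = -1
((p + 10) + ((S*(-5))*(2 + 4))/(-8))*66 + 176*(-246) = ((14 + 10) + ((-1*(-5))*(2 + 4))/(-8))*66 + 176*(-246) = (24 + (5*6)*(-⅛))*66 - 43296 = (24 + 30*(-⅛))*66 - 43296 = (24 - 15/4)*66 - 43296 = (81/4)*66 - 43296 = 2673/2 - 43296 = -83919/2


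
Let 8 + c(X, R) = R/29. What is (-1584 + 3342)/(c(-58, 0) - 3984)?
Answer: -879/1996 ≈ -0.44038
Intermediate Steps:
c(X, R) = -8 + R/29
(-1584 + 3342)/(c(-58, 0) - 3984) = (-1584 + 3342)/((-8 + (1/29)*0) - 3984) = 1758/((-8 + 0) - 3984) = 1758/(-8 - 3984) = 1758/(-3992) = 1758*(-1/3992) = -879/1996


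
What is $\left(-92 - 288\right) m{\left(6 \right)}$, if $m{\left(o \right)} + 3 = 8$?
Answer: $-1900$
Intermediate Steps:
$m{\left(o \right)} = 5$ ($m{\left(o \right)} = -3 + 8 = 5$)
$\left(-92 - 288\right) m{\left(6 \right)} = \left(-92 - 288\right) 5 = \left(-380\right) 5 = -1900$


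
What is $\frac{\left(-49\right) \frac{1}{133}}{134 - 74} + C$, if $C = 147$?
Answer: $\frac{167573}{1140} \approx 146.99$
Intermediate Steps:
$\frac{\left(-49\right) \frac{1}{133}}{134 - 74} + C = \frac{\left(-49\right) \frac{1}{133}}{134 - 74} + 147 = \frac{\left(-49\right) \frac{1}{133}}{60} + 147 = \frac{1}{60} \left(- \frac{7}{19}\right) + 147 = - \frac{7}{1140} + 147 = \frac{167573}{1140}$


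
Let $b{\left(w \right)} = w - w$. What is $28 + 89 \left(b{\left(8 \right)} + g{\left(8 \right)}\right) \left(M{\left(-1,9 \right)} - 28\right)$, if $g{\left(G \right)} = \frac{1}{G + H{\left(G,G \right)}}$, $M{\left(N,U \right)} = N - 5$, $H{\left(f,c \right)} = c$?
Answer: $- \frac{1289}{8} \approx -161.13$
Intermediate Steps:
$b{\left(w \right)} = 0$
$M{\left(N,U \right)} = -5 + N$
$g{\left(G \right)} = \frac{1}{2 G}$ ($g{\left(G \right)} = \frac{1}{G + G} = \frac{1}{2 G}$)
$28 + 89 \left(b{\left(8 \right)} + g{\left(8 \right)}\right) \left(M{\left(-1,9 \right)} - 28\right) = 28 + 89 \left(0 + \frac{1}{2 \cdot 8}\right) \left(\left(-5 - 1\right) - 28\right) = 28 + 89 \left(0 + \frac{1}{2} \cdot \frac{1}{8}\right) \left(-6 - 28\right) = 28 + 89 \left(0 + \frac{1}{16}\right) \left(-34\right) = 28 + 89 \cdot \frac{1}{16} \left(-34\right) = 28 + 89 \left(- \frac{17}{8}\right) = 28 - \frac{1513}{8} = - \frac{1289}{8}$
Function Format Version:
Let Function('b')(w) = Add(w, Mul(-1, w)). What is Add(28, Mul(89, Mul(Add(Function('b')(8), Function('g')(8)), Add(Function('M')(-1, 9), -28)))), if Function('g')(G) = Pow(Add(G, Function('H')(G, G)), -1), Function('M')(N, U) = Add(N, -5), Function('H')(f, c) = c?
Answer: Rational(-1289, 8) ≈ -161.13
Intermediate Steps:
Function('b')(w) = 0
Function('M')(N, U) = Add(-5, N)
Function('g')(G) = Mul(Rational(1, 2), Pow(G, -1)) (Function('g')(G) = Pow(Add(G, G), -1) = Pow(Mul(2, G), -1) = Mul(Rational(1, 2), Pow(G, -1)))
Add(28, Mul(89, Mul(Add(Function('b')(8), Function('g')(8)), Add(Function('M')(-1, 9), -28)))) = Add(28, Mul(89, Mul(Add(0, Mul(Rational(1, 2), Pow(8, -1))), Add(Add(-5, -1), -28)))) = Add(28, Mul(89, Mul(Add(0, Mul(Rational(1, 2), Rational(1, 8))), Add(-6, -28)))) = Add(28, Mul(89, Mul(Add(0, Rational(1, 16)), -34))) = Add(28, Mul(89, Mul(Rational(1, 16), -34))) = Add(28, Mul(89, Rational(-17, 8))) = Add(28, Rational(-1513, 8)) = Rational(-1289, 8)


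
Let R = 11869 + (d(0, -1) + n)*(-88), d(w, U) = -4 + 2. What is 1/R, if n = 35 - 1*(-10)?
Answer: 1/8085 ≈ 0.00012369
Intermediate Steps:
n = 45 (n = 35 + 10 = 45)
d(w, U) = -2
R = 8085 (R = 11869 + (-2 + 45)*(-88) = 11869 + 43*(-88) = 11869 - 3784 = 8085)
1/R = 1/8085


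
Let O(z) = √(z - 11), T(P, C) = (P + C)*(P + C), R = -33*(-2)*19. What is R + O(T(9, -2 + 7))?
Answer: 1254 + √185 ≈ 1267.6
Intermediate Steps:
R = 1254 (R = 66*19 = 1254)
T(P, C) = (C + P)² (T(P, C) = (C + P)*(C + P) = (C + P)²)
O(z) = √(-11 + z)
R + O(T(9, -2 + 7)) = 1254 + √(-11 + ((-2 + 7) + 9)²) = 1254 + √(-11 + (5 + 9)²) = 1254 + √(-11 + 14²) = 1254 + √(-11 + 196) = 1254 + √185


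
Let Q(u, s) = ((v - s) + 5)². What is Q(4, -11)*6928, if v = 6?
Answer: 3353152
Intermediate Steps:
Q(u, s) = (11 - s)² (Q(u, s) = ((6 - s) + 5)² = (11 - s)²)
Q(4, -11)*6928 = (11 - 1*(-11))²*6928 = (11 + 11)²*6928 = 22²*6928 = 484*6928 = 3353152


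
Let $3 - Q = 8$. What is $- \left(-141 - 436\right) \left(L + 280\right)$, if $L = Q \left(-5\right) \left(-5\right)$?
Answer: $89435$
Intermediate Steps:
$Q = -5$ ($Q = 3 - 8 = -5$)
$L = -125$ ($L = \left(-5\right) \left(-5\right) \left(-5\right) = 25 \left(-5\right) = -125$)
$- \left(-141 - 436\right) \left(L + 280\right) = - \left(-141 - 436\right) \left(-125 + 280\right) = - \left(-577\right) 155 = \left(-1\right) \left(-89435\right) = 89435$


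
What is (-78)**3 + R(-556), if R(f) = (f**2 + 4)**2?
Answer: 95567065048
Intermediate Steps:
R(f) = (4 + f**2)**2
(-78)**3 + R(-556) = (-78)**3 + (4 + (-556)**2)**2 = -474552 + (4 + 309136)**2 = -474552 + 309140**2 = -474552 + 95567539600 = 95567065048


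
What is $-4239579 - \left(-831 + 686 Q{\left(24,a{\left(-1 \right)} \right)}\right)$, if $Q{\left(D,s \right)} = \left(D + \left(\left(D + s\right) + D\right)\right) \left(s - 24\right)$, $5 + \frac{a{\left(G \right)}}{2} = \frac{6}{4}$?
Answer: $-2856458$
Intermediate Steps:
$a{\left(G \right)} = -7$ ($a{\left(G \right)} = -10 + 2 \cdot \frac{6}{4} = -10 + 2 \cdot 6 \cdot \frac{1}{4} = -10 + 2 \cdot \frac{3}{2} = -10 + 3 = -7$)
$Q{\left(D,s \right)} = \left(-24 + s\right) \left(s + 3 D\right)$ ($Q{\left(D,s \right)} = \left(D + \left(s + 2 D\right)\right) \left(-24 + s\right) = \left(s + 3 D\right) \left(-24 + s\right) = \left(-24 + s\right) \left(s + 3 D\right)$)
$-4239579 - \left(-831 + 686 Q{\left(24,a{\left(-1 \right)} \right)}\right) = -4239579 - \left(-831 + 686 \left(\left(-7\right)^{2} - 1728 - -168 + 3 \cdot 24 \left(-7\right)\right)\right) = -4239579 - \left(-831 + 686 \left(49 - 1728 + 168 - 504\right)\right) = -4239579 - \left(-831 + 686 \left(-2015\right)\right) = -4239579 - \left(-831 - 1382290\right) = -4239579 - -1383121 = -4239579 + 1383121 = -2856458$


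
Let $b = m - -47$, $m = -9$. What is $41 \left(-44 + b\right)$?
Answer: $-246$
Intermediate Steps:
$b = 38$ ($b = -9 - -47 = -9 + 47 = 38$)
$41 \left(-44 + b\right) = 41 \left(-44 + 38\right) = 41 \left(-6\right) = -246$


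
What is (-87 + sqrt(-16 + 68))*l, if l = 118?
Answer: -10266 + 236*sqrt(13) ≈ -9415.1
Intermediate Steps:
(-87 + sqrt(-16 + 68))*l = (-87 + sqrt(-16 + 68))*118 = (-87 + sqrt(52))*118 = (-87 + 2*sqrt(13))*118 = -10266 + 236*sqrt(13)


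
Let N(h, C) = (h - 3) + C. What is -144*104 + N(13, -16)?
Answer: -14982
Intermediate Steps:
N(h, C) = -3 + C + h (N(h, C) = (-3 + h) + C = -3 + C + h)
-144*104 + N(13, -16) = -144*104 + (-3 - 16 + 13) = -14976 - 6 = -14982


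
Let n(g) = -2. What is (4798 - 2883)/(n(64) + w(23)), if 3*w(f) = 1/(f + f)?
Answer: -52854/55 ≈ -960.98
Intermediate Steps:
w(f) = 1/(6*f) (w(f) = 1/(3*(f + f)) = 1/(3*((2*f))) = (1/(2*f))/3 = 1/(6*f))
(4798 - 2883)/(n(64) + w(23)) = (4798 - 2883)/(-2 + (⅙)/23) = 1915/(-2 + (⅙)*(1/23)) = 1915/(-2 + 1/138) = 1915/(-275/138) = 1915*(-138/275) = -52854/55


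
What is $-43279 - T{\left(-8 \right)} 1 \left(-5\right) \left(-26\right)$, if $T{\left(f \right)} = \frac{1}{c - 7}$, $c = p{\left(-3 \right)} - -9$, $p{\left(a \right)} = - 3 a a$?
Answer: $- \frac{216369}{5} \approx -43274.0$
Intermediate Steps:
$p{\left(a \right)} = - 3 a^{2}$
$c = -18$ ($c = - 3 \left(-3\right)^{2} - -9 = \left(-3\right) 9 + 9 = -27 + 9 = -18$)
$T{\left(f \right)} = - \frac{1}{25}$ ($T{\left(f \right)} = \frac{1}{-18 - 7} = \frac{1}{-25} = - \frac{1}{25}$)
$-43279 - T{\left(-8 \right)} 1 \left(-5\right) \left(-26\right) = -43279 - - \frac{1 \left(-5\right)}{25} \left(-26\right) = -43279 - \left(- \frac{1}{25}\right) \left(-5\right) \left(-26\right) = -43279 - \frac{1}{5} \left(-26\right) = -43279 - - \frac{26}{5} = -43279 + \frac{26}{5} = - \frac{216369}{5}$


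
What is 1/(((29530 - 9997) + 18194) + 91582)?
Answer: 1/129309 ≈ 7.7334e-6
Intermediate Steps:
1/(((29530 - 9997) + 18194) + 91582) = 1/((19533 + 18194) + 91582) = 1/(37727 + 91582) = 1/129309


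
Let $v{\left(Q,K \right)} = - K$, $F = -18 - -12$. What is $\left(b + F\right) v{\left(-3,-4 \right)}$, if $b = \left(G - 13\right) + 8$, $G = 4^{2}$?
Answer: $20$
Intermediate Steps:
$F = -6$ ($F = -18 + 12 = -6$)
$G = 16$
$b = 11$ ($b = \left(16 - 13\right) + 8 = 3 + 8 = 11$)
$\left(b + F\right) v{\left(-3,-4 \right)} = \left(11 - 6\right) \left(\left(-1\right) \left(-4\right)\right) = 5 \cdot 4 = 20$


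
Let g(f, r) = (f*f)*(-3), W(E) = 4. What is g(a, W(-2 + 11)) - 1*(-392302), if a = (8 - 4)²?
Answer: 391534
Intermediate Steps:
a = 16 (a = 4² = 16)
g(f, r) = -3*f² (g(f, r) = f²*(-3) = -3*f²)
g(a, W(-2 + 11)) - 1*(-392302) = -3*16² - 1*(-392302) = -3*256 + 392302 = -768 + 392302 = 391534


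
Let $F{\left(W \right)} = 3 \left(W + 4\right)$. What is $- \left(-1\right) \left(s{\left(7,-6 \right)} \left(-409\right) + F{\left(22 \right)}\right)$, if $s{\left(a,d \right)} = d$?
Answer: $2532$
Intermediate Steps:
$F{\left(W \right)} = 12 + 3 W$ ($F{\left(W \right)} = 3 \left(4 + W\right) = 12 + 3 W$)
$- \left(-1\right) \left(s{\left(7,-6 \right)} \left(-409\right) + F{\left(22 \right)}\right) = - \left(-1\right) \left(\left(-6\right) \left(-409\right) + \left(12 + 3 \cdot 22\right)\right) = - \left(-1\right) \left(2454 + \left(12 + 66\right)\right) = - \left(-1\right) \left(2454 + 78\right) = - \left(-1\right) 2532 = \left(-1\right) \left(-2532\right) = 2532$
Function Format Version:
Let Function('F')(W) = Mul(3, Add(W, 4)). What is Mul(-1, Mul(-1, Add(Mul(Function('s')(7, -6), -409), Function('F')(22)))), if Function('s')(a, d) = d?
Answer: 2532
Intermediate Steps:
Function('F')(W) = Add(12, Mul(3, W)) (Function('F')(W) = Mul(3, Add(4, W)) = Add(12, Mul(3, W)))
Mul(-1, Mul(-1, Add(Mul(Function('s')(7, -6), -409), Function('F')(22)))) = Mul(-1, Mul(-1, Add(Mul(-6, -409), Add(12, Mul(3, 22))))) = Mul(-1, Mul(-1, Add(2454, Add(12, 66)))) = Mul(-1, Mul(-1, Add(2454, 78))) = Mul(-1, Mul(-1, 2532)) = Mul(-1, -2532) = 2532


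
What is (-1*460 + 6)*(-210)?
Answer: 95340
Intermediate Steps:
(-1*460 + 6)*(-210) = (-460 + 6)*(-210) = -454*(-210) = 95340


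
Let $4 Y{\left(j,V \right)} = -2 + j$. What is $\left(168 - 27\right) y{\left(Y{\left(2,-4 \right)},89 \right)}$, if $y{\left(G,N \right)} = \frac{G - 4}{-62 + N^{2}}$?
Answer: $- \frac{564}{7859} \approx -0.071765$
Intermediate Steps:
$Y{\left(j,V \right)} = - \frac{1}{2} + \frac{j}{4}$ ($Y{\left(j,V \right)} = \frac{-2 + j}{4} = - \frac{1}{2} + \frac{j}{4}$)
$y{\left(G,N \right)} = \frac{-4 + G}{-62 + N^{2}}$
$\left(168 - 27\right) y{\left(Y{\left(2,-4 \right)},89 \right)} = \left(168 - 27\right) \frac{-4 + \left(- \frac{1}{2} + \frac{1}{4} \cdot 2\right)}{-62 + 89^{2}} = 141 \frac{-4 + \left(- \frac{1}{2} + \frac{1}{2}\right)}{-62 + 7921} = 141 \frac{-4 + 0}{7859} = 141 \cdot \frac{1}{7859} \left(-4\right) = 141 \left(- \frac{4}{7859}\right) = - \frac{564}{7859}$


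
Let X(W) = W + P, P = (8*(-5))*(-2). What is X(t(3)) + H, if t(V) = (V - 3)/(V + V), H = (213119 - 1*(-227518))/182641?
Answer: 15051917/182641 ≈ 82.413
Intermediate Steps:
H = 440637/182641 (H = (213119 + 227518)*(1/182641) = 440637*(1/182641) = 440637/182641 ≈ 2.4126)
t(V) = (-3 + V)/(2*V) (t(V) = (-3 + V)/((2*V)) = (-3 + V)*(1/(2*V)) = (-3 + V)/(2*V))
P = 80 (P = -40*(-2) = 80)
X(W) = 80 + W (X(W) = W + 80 = 80 + W)
X(t(3)) + H = (80 + (½)*(-3 + 3)/3) + 440637/182641 = (80 + (½)*(⅓)*0) + 440637/182641 = (80 + 0) + 440637/182641 = 80 + 440637/182641 = 15051917/182641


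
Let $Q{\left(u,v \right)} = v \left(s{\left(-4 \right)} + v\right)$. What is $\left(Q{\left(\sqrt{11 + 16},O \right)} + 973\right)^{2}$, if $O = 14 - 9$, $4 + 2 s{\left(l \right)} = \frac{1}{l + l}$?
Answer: $\frac{249734809}{256} \approx 9.7553 \cdot 10^{5}$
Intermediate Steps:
$s{\left(l \right)} = -2 + \frac{1}{4 l}$ ($s{\left(l \right)} = -2 + \frac{1}{2 \left(l + l\right)} = -2 + \frac{1}{2 \cdot 2 l} = -2 + \frac{\frac{1}{2} \frac{1}{l}}{2} = -2 + \frac{1}{4 l}$)
$O = 5$
$Q{\left(u,v \right)} = v \left(- \frac{33}{16} + v\right)$ ($Q{\left(u,v \right)} = v \left(\left(-2 + \frac{1}{4 \left(-4\right)}\right) + v\right) = v \left(\left(-2 + \frac{1}{4} \left(- \frac{1}{4}\right)\right) + v\right) = v \left(\left(-2 - \frac{1}{16}\right) + v\right) = v \left(- \frac{33}{16} + v\right)$)
$\left(Q{\left(\sqrt{11 + 16},O \right)} + 973\right)^{2} = \left(\frac{1}{16} \cdot 5 \left(-33 + 16 \cdot 5\right) + 973\right)^{2} = \left(\frac{1}{16} \cdot 5 \left(-33 + 80\right) + 973\right)^{2} = \left(\frac{1}{16} \cdot 5 \cdot 47 + 973\right)^{2} = \left(\frac{235}{16} + 973\right)^{2} = \left(\frac{15803}{16}\right)^{2} = \frac{249734809}{256}$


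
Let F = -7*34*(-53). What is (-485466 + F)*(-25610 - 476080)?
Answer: 237225119880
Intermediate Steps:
F = 12614 (F = -238*(-53) = 12614)
(-485466 + F)*(-25610 - 476080) = (-485466 + 12614)*(-25610 - 476080) = -472852*(-501690) = 237225119880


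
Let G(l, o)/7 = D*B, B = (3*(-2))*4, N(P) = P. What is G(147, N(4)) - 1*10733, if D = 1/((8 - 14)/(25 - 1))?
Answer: -10061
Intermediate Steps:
B = -24 (B = -6*4 = -24)
D = -4 (D = 1/(-6/24) = 1/(-6*1/24) = 1/(-¼) = -4)
G(l, o) = 672 (G(l, o) = 7*(-4*(-24)) = 7*96 = 672)
G(147, N(4)) - 1*10733 = 672 - 1*10733 = 672 - 10733 = -10061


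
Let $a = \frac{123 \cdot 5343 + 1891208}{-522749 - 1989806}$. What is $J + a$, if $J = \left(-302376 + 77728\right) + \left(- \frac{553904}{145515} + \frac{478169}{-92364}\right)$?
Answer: $- \frac{33718282068494951749}{150087165388268} \approx -2.2466 \cdot 10^{5}$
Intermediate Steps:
$J = - \frac{335496435305019}{1493371940}$ ($J = -224648 + \left(\left(-553904\right) \frac{1}{145515} + 478169 \left(- \frac{1}{92364}\right)\right) = -224648 - \frac{13415727899}{1493371940} = - \frac{335496435305019}{1493371940} \approx -2.2466 \cdot 10^{5}$)
$a = - \frac{2548397}{2512555}$ ($a = \frac{657189 + 1891208}{-2512555} = 2548397 \left(- \frac{1}{2512555}\right) = - \frac{2548397}{2512555} \approx -1.0143$)
$J + a = - \frac{335496435305019}{1493371940} - \frac{2548397}{2512555} = - \frac{33718282068494951749}{150087165388268}$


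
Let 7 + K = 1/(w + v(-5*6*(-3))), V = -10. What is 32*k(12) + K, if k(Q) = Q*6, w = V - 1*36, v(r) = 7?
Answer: 89582/39 ≈ 2297.0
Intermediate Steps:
w = -46 (w = -10 - 1*36 = -10 - 36 = -46)
k(Q) = 6*Q
K = -274/39 (K = -7 + 1/(-46 + 7) = -7 + 1/(-39) = -7 - 1/39 = -274/39 ≈ -7.0256)
32*k(12) + K = 32*(6*12) - 274/39 = 32*72 - 274/39 = 2304 - 274/39 = 89582/39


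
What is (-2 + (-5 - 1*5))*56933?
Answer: -683196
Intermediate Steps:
(-2 + (-5 - 1*5))*56933 = (-2 + (-5 - 5))*56933 = (-2 - 10)*56933 = -12*56933 = -683196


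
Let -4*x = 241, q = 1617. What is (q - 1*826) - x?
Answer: 3405/4 ≈ 851.25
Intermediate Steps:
x = -241/4 (x = -¼*241 = -241/4 ≈ -60.250)
(q - 1*826) - x = (1617 - 1*826) - 1*(-241/4) = (1617 - 826) + 241/4 = 791 + 241/4 = 3405/4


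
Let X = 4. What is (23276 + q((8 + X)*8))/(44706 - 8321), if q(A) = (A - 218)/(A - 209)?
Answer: 526062/822301 ≈ 0.63974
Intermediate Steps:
q(A) = (-218 + A)/(-209 + A)
(23276 + q((8 + X)*8))/(44706 - 8321) = (23276 + (-218 + (8 + 4)*8)/(-209 + (8 + 4)*8))/(44706 - 8321) = (23276 + (-218 + 12*8)/(-209 + 12*8))/36385 = (23276 + (-218 + 96)/(-209 + 96))*(1/36385) = (23276 - 122/(-113))*(1/36385) = (23276 - 1/113*(-122))*(1/36385) = (23276 + 122/113)*(1/36385) = (2630310/113)*(1/36385) = 526062/822301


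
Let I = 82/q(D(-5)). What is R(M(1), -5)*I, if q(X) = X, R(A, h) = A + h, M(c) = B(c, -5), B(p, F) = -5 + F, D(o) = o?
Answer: 246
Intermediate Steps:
M(c) = -10 (M(c) = -5 - 5 = -10)
I = -82/5 (I = 82/(-5) = 82*(-⅕) = -82/5 ≈ -16.400)
R(M(1), -5)*I = (-10 - 5)*(-82/5) = -15*(-82/5) = 246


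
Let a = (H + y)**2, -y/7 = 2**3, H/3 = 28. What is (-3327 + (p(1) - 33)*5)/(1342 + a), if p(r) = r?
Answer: -3487/2126 ≈ -1.6402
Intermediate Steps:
H = 84 (H = 3*28 = 84)
y = -56 (y = -7*2**3 = -7*8 = -56)
a = 784 (a = (84 - 56)**2 = 28**2 = 784)
(-3327 + (p(1) - 33)*5)/(1342 + a) = (-3327 + (1 - 33)*5)/(1342 + 784) = (-3327 - 32*5)/2126 = (-3327 - 160)*(1/2126) = -3487*1/2126 = -3487/2126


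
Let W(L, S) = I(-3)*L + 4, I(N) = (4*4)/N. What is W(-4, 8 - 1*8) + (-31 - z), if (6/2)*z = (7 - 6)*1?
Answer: -6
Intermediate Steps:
I(N) = 16/N
z = ⅓ (z = ((7 - 6)*1)/3 = (1*1)/3 = (⅓)*1 = ⅓ ≈ 0.33333)
W(L, S) = 4 - 16*L/3 (W(L, S) = (16/(-3))*L + 4 = (16*(-⅓))*L + 4 = -16*L/3 + 4 = 4 - 16*L/3)
W(-4, 8 - 1*8) + (-31 - z) = (4 - 16/3*(-4)) + (-31 - 1*⅓) = (4 + 64/3) + (-31 - ⅓) = 76/3 - 94/3 = -6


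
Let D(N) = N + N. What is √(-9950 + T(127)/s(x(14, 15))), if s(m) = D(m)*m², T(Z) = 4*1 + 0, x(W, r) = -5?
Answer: 2*I*√1554690/25 ≈ 99.75*I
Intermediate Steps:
D(N) = 2*N
T(Z) = 4 (T(Z) = 4 + 0 = 4)
s(m) = 2*m³ (s(m) = (2*m)*m² = 2*m³)
√(-9950 + T(127)/s(x(14, 15))) = √(-9950 + 4/((2*(-5)³))) = √(-9950 + 4/((2*(-125)))) = √(-9950 + 4/(-250)) = √(-9950 + 4*(-1/250)) = √(-9950 - 2/125) = √(-1243752/125) = 2*I*√1554690/25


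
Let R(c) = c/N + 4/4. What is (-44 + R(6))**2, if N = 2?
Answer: 1600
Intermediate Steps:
R(c) = 1 + c/2 (R(c) = c/2 + 4/4 = c*(1/2) + 4*(1/4) = c/2 + 1 = 1 + c/2)
(-44 + R(6))**2 = (-44 + (1 + (1/2)*6))**2 = (-44 + (1 + 3))**2 = (-44 + 4)**2 = (-40)**2 = 1600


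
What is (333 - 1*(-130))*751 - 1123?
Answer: 346590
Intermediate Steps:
(333 - 1*(-130))*751 - 1123 = (333 + 130)*751 - 1123 = 463*751 - 1123 = 347713 - 1123 = 346590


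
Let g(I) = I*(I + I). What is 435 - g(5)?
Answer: 385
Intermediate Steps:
g(I) = 2*I² (g(I) = I*(2*I) = 2*I²)
435 - g(5) = 435 - 2*5² = 435 - 2*25 = 435 - 1*50 = 435 - 50 = 385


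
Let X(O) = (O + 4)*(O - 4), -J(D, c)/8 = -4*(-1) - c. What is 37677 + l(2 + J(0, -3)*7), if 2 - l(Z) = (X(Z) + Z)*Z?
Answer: 59198339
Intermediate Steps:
J(D, c) = -32 + 8*c (J(D, c) = -8*(-4*(-1) - c) = -8*(4 - c) = -32 + 8*c)
X(O) = (-4 + O)*(4 + O) (X(O) = (4 + O)*(-4 + O) = (-4 + O)*(4 + O))
l(Z) = 2 - Z*(-16 + Z + Z²) (l(Z) = 2 - ((-16 + Z²) + Z)*Z = 2 - (-16 + Z + Z²)*Z = 2 - Z*(-16 + Z + Z²))
37677 + l(2 + J(0, -3)*7) = 37677 + (2 - (2 + (-32 + 8*(-3))*7)² - (2 + (-32 + 8*(-3))*7)*(-16 + (2 + (-32 + 8*(-3))*7)²)) = 37677 + (2 - (2 + (-32 - 24)*7)² - (2 + (-32 - 24)*7)*(-16 + (2 + (-32 - 24)*7)²)) = 37677 + (2 - (2 - 56*7)² - (2 - 56*7)*(-16 + (2 - 56*7)²)) = 37677 + (2 - (2 - 392)² - (2 - 392)*(-16 + (2 - 392)²)) = 37677 + (2 - 1*(-390)² - 1*(-390)*(-16 + (-390)²)) = 37677 + (2 - 1*152100 - 1*(-390)*(-16 + 152100)) = 37677 + (2 - 152100 - 1*(-390)*152084) = 37677 + (2 - 152100 + 59312760) = 37677 + 59160662 = 59198339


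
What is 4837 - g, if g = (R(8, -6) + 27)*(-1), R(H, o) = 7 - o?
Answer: 4877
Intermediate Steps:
g = -40 (g = ((7 - 1*(-6)) + 27)*(-1) = ((7 + 6) + 27)*(-1) = (13 + 27)*(-1) = 40*(-1) = -40)
4837 - g = 4837 - 1*(-40) = 4837 + 40 = 4877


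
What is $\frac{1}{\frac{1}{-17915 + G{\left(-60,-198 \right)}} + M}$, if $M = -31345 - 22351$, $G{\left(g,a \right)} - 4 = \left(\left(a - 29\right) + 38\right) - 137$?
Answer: $- \frac{18237}{979253953} \approx -1.8623 \cdot 10^{-5}$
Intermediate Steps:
$G{\left(g,a \right)} = -124 + a$ ($G{\left(g,a \right)} = 4 + \left(\left(\left(a - 29\right) + 38\right) - 137\right) = 4 + \left(\left(\left(-29 + a\right) + 38\right) - 137\right) = 4 + \left(\left(9 + a\right) - 137\right) = 4 + \left(-128 + a\right) = -124 + a$)
$M = -53696$ ($M = -31345 - 22351 = -53696$)
$\frac{1}{\frac{1}{-17915 + G{\left(-60,-198 \right)}} + M} = \frac{1}{\frac{1}{-17915 - 322} - 53696} = \frac{1}{\frac{1}{-18237} - 53696} = \frac{1}{- \frac{1}{18237} - 53696} = \frac{1}{- \frac{979253953}{18237}} = - \frac{18237}{979253953}$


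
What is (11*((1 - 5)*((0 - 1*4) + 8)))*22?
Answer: -3872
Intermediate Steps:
(11*((1 - 5)*((0 - 1*4) + 8)))*22 = (11*(-4*((0 - 4) + 8)))*22 = (11*(-4*(-4 + 8)))*22 = (11*(-4*4))*22 = (11*(-16))*22 = -176*22 = -3872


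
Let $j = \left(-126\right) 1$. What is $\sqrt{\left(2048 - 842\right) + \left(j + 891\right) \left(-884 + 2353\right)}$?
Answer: $21 \sqrt{2551} \approx 1060.7$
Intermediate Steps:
$j = -126$
$\sqrt{\left(2048 - 842\right) + \left(j + 891\right) \left(-884 + 2353\right)} = \sqrt{\left(2048 - 842\right) + \left(-126 + 891\right) \left(-884 + 2353\right)} = \sqrt{\left(2048 - 842\right) + 765 \cdot 1469} = \sqrt{1206 + 1123785} = \sqrt{1124991} = 21 \sqrt{2551}$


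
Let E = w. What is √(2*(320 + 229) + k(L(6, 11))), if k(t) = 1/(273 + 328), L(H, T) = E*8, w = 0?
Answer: √396599299/601 ≈ 33.136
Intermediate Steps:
E = 0
L(H, T) = 0 (L(H, T) = 0*8 = 0)
k(t) = 1/601
√(2*(320 + 229) + k(L(6, 11))) = √(2*(320 + 229) + 1/601) = √(2*549 + 1/601) = √(1098 + 1/601) = √(659899/601) = √396599299/601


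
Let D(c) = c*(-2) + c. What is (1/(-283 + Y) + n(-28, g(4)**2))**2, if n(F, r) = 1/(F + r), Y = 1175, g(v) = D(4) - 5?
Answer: 893025/2235020176 ≈ 0.00039956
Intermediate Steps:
D(c) = -c (D(c) = -2*c + c = -c)
g(v) = -9 (g(v) = -1*4 - 5 = -4 - 5 = -9)
(1/(-283 + Y) + n(-28, g(4)**2))**2 = (1/(-283 + 1175) + 1/(-28 + (-9)**2))**2 = (1/892 + 1/(-28 + 81))**2 = (1/892 + 1/53)**2 = (945/47276)**2 = 893025/2235020176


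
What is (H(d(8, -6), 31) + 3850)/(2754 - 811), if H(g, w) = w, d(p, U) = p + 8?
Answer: 3881/1943 ≈ 1.9974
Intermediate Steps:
d(p, U) = 8 + p
(H(d(8, -6), 31) + 3850)/(2754 - 811) = (31 + 3850)/(2754 - 811) = 3881/1943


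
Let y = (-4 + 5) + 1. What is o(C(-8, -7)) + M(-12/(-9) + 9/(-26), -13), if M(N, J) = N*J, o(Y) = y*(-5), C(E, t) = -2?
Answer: -137/6 ≈ -22.833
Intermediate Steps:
y = 2 (y = 1 + 1 = 2)
o(Y) = -10 (o(Y) = 2*(-5) = -10)
M(N, J) = J*N
o(C(-8, -7)) + M(-12/(-9) + 9/(-26), -13) = -10 - 13*(-12/(-9) + 9/(-26)) = -10 - 13*(-12*(-⅑) + 9*(-1/26)) = -10 - 13*(4/3 - 9/26) = -10 - 13*77/78 = -10 - 77/6 = -137/6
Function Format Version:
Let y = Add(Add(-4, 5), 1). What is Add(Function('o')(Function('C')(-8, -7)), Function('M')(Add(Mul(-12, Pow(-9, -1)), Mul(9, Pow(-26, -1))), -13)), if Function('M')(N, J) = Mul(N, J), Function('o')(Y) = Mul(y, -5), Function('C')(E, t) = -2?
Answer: Rational(-137, 6) ≈ -22.833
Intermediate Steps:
y = 2 (y = Add(1, 1) = 2)
Function('o')(Y) = -10 (Function('o')(Y) = Mul(2, -5) = -10)
Function('M')(N, J) = Mul(J, N)
Add(Function('o')(Function('C')(-8, -7)), Function('M')(Add(Mul(-12, Pow(-9, -1)), Mul(9, Pow(-26, -1))), -13)) = Add(-10, Mul(-13, Add(Mul(-12, Pow(-9, -1)), Mul(9, Pow(-26, -1))))) = Add(-10, Mul(-13, Add(Mul(-12, Rational(-1, 9)), Mul(9, Rational(-1, 26))))) = Add(-10, Mul(-13, Add(Rational(4, 3), Rational(-9, 26)))) = Add(-10, Mul(-13, Rational(77, 78))) = Add(-10, Rational(-77, 6)) = Rational(-137, 6)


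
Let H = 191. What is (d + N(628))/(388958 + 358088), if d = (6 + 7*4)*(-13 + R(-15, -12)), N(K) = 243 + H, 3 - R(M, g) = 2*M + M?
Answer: 812/373523 ≈ 0.0021739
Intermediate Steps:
R(M, g) = 3 - 3*M (R(M, g) = 3 - (2*M + M) = 3 - 3*M)
N(K) = 434 (N(K) = 243 + 191 = 434)
d = 1190 (d = (6 + 7*4)*(-13 + (3 - 3*(-15))) = (6 + 28)*(-13 + (3 + 45)) = 34*(-13 + 48) = 34*35 = 1190)
(d + N(628))/(388958 + 358088) = (1190 + 434)/(388958 + 358088) = 1624/747046 = 1624*(1/747046) = 812/373523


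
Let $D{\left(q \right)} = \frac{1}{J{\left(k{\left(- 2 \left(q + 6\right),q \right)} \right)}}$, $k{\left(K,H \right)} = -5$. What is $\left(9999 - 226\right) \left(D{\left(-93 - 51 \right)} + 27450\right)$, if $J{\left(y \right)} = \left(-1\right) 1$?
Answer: $268259077$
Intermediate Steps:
$J{\left(y \right)} = -1$
$D{\left(q \right)} = -1$ ($D{\left(q \right)} = \frac{1}{-1} = -1$)
$\left(9999 - 226\right) \left(D{\left(-93 - 51 \right)} + 27450\right) = \left(9999 - 226\right) \left(-1 + 27450\right) = 9773 \cdot 27449 = 268259077$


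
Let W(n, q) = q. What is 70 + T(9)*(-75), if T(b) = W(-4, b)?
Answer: -605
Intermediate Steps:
T(b) = b
70 + T(9)*(-75) = 70 + 9*(-75) = 70 - 675 = -605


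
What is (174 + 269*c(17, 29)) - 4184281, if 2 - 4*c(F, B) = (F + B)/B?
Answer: -121338296/29 ≈ -4.1841e+6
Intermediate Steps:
c(F, B) = ½ - (B + F)/(4*B) (c(F, B) = ½ - (F + B)/(4*B) = ½ - (B + F)/(4*B))
(174 + 269*c(17, 29)) - 4184281 = (174 + 269*((¼)*(29 - 1*17)/29)) - 4184281 = (174 + 269*((¼)*(1/29)*(29 - 17))) - 4184281 = (174 + 269*((¼)*(1/29)*12)) - 4184281 = (174 + 269*(3/29)) - 4184281 = (174 + 807/29) - 4184281 = 5853/29 - 4184281 = -121338296/29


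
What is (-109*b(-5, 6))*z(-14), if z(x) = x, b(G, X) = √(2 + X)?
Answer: 3052*√2 ≈ 4316.2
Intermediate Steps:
(-109*b(-5, 6))*z(-14) = -109*√(2 + 6)*(-14) = -218*√2*(-14) = 3052*√2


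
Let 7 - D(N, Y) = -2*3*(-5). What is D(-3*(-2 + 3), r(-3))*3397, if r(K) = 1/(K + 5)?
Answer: -78131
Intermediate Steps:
r(K) = 1/(5 + K)
D(N, Y) = -23 (D(N, Y) = 7 - (-2*3)*(-5) = 7 - (-6)*(-5) = 7 - 1*30 = 7 - 30 = -23)
D(-3*(-2 + 3), r(-3))*3397 = -23*3397 = -78131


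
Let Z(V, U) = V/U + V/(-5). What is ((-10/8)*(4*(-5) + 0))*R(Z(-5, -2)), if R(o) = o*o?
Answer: 1225/4 ≈ 306.25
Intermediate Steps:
Z(V, U) = -V/5 + V/U (Z(V, U) = V/U + V*(-⅕) = V/U - V/5 = -V/5 + V/U)
R(o) = o²
((-10/8)*(4*(-5) + 0))*R(Z(-5, -2)) = ((-10/8)*(4*(-5) + 0))*(-⅕*(-5) - 5/(-2))² = ((-10*⅛)*(-20 + 0))*(1 - 5*(-½))² = (-5/4*(-20))*(1 + 5/2)² = 25*(7/2)² = 25*(49/4) = 1225/4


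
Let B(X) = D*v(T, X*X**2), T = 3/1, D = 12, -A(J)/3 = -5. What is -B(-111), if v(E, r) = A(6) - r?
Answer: -16411752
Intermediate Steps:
A(J) = 15 (A(J) = -3*(-5) = 15)
T = 3 (T = 3*1 = 3)
v(E, r) = 15 - r
B(X) = 180 - 12*X**3 (B(X) = 12*(15 - X*X**2) = 12*(15 - X**3) = 180 - 12*X**3)
-B(-111) = -(180 - 12*(-111)**3) = -(180 - 12*(-1367631)) = -(180 + 16411572) = -1*16411752 = -16411752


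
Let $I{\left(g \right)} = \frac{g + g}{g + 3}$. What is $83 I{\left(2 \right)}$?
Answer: $\frac{332}{5} \approx 66.4$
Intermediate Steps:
$I{\left(g \right)} = \frac{2 g}{3 + g}$
$83 I{\left(2 \right)} = 83 \cdot 2 \cdot 2 \frac{1}{3 + 2} = 83 \cdot 2 \cdot 2 \cdot \frac{1}{5} = 83 \cdot \frac{4}{5} = \frac{332}{5}$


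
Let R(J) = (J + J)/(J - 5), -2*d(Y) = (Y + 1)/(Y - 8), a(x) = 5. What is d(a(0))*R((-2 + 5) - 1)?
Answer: -4/3 ≈ -1.3333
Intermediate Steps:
d(Y) = -(1 + Y)/(2*(-8 + Y)) (d(Y) = -(Y + 1)/(2*(Y - 8)) = -(1 + Y)/(2*(-8 + Y)))
R(J) = 2*J/(-5 + J) (R(J) = (2*J)/(-5 + J) = 2*J/(-5 + J))
d(a(0))*R((-2 + 5) - 1) = ((-1 - 1*5)/(2*(-8 + 5)))*(2*((-2 + 5) - 1)/(-5 + ((-2 + 5) - 1))) = ((½)*(-1 - 5)/(-3))*(2*(3 - 1)/(-5 + (3 - 1))) = ((½)*(-⅓)*(-6))*(2*2/(-5 + 2)) = 1*(2*2/(-3)) = 1*(2*2*(-⅓)) = 1*(-4/3) = -4/3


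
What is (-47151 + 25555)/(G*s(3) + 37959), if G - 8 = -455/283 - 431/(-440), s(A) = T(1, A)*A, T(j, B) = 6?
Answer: -1344566960/2371588737 ≈ -0.56695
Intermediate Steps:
s(A) = 6*A
G = 917933/124520 (G = 8 + (-455/283 - 431/(-440)) = 8 + (-455*1/283 - 431*(-1/440)) = 8 + (-455/283 + 431/440) = 8 - 78227/124520 = 917933/124520 ≈ 7.3718)
(-47151 + 25555)/(G*s(3) + 37959) = (-47151 + 25555)/(917933*(6*3)/124520 + 37959) = -21596/((917933/124520)*18 + 37959) = -21596/(8261397/62260 + 37959) = -21596/2371588737/62260 = -21596*62260/2371588737 = -1344566960/2371588737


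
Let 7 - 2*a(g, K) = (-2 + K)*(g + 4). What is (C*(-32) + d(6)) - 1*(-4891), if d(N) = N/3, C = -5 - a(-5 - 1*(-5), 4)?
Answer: 5037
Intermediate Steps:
a(g, K) = 7/2 - (-2 + K)*(4 + g)/2 (a(g, K) = 7/2 - (-2 + K)*(g + 4)/2 = 7/2 - (-2 + K)*(4 + g)/2)
C = -9/2 (C = -5 - (15/2 + (-5 - 1*(-5)) - 2*4 - ½*4*(-5 - 1*(-5))) = -5 - (15/2 + (-5 + 5) - 8 - ½*4*(-5 + 5)) = -5 - (15/2 + 0 - 8 - ½*4*0) = -5 - (15/2 + 0 - 8 + 0) = -5 - 1*(-½) = -5 + ½ = -9/2 ≈ -4.5000)
d(N) = N/3 (d(N) = N*(⅓) = N/3)
(C*(-32) + d(6)) - 1*(-4891) = (-9/2*(-32) + (⅓)*6) - 1*(-4891) = (144 + 2) + 4891 = 146 + 4891 = 5037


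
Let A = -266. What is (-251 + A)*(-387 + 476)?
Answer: -46013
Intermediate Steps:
(-251 + A)*(-387 + 476) = (-251 - 266)*(-387 + 476) = -517*89 = -46013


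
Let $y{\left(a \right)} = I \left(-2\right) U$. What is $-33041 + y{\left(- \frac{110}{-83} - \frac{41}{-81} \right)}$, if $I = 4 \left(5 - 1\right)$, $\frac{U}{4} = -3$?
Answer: $-32657$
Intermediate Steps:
$U = -12$ ($U = 4 \left(-3\right) = -12$)
$I = 16$ ($I = 4 \cdot 4 = 16$)
$y{\left(a \right)} = 384$ ($y{\left(a \right)} = 16 \left(-2\right) \left(-12\right) = \left(-32\right) \left(-12\right) = 384$)
$-33041 + y{\left(- \frac{110}{-83} - \frac{41}{-81} \right)} = -33041 + 384 = -32657$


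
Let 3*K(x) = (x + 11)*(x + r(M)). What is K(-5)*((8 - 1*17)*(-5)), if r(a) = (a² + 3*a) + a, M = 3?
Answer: 1440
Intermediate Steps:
r(a) = a² + 4*a
K(x) = (11 + x)*(21 + x)/3 (K(x) = ((x + 11)*(x + 3*(4 + 3)))/3 = ((11 + x)*(x + 3*7))/3 = ((11 + x)*(x + 21))/3 = ((11 + x)*(21 + x))/3 = (11 + x)*(21 + x)/3)
K(-5)*((8 - 1*17)*(-5)) = (77 + (⅓)*(-5)² + (32/3)*(-5))*((8 - 1*17)*(-5)) = (77 + (⅓)*25 - 160/3)*((8 - 17)*(-5)) = (77 + 25/3 - 160/3)*(-9*(-5)) = 32*45 = 1440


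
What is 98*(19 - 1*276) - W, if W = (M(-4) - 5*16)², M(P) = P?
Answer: -32242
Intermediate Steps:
W = 7056 (W = (-4 - 5*16)² = (-4 - 80)² = (-84)² = 7056)
98*(19 - 1*276) - W = 98*(19 - 1*276) - 1*7056 = 98*(19 - 276) - 7056 = 98*(-257) - 7056 = -25186 - 7056 = -32242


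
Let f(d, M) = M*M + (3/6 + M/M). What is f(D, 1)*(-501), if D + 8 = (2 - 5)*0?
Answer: -2505/2 ≈ -1252.5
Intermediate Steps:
D = -8 (D = -8 + (2 - 5)*0 = -8 - 3*0 = -8 + 0 = -8)
f(d, M) = 3/2 + M² (f(d, M) = M² + (3*(⅙) + 1) = M² + (½ + 1) = M² + 3/2 = 3/2 + M²)
f(D, 1)*(-501) = (3/2 + 1²)*(-501) = (3/2 + 1)*(-501) = (5/2)*(-501) = -2505/2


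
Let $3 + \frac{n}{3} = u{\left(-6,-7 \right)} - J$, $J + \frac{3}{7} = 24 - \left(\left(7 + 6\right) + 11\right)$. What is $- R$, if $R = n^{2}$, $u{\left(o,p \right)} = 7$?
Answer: $- \frac{8649}{49} \approx -176.51$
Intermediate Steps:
$J = - \frac{3}{7}$ ($J = - \frac{3}{7} + \left(24 - \left(\left(7 + 6\right) + 11\right)\right) = - \frac{3}{7} + \left(24 - \left(13 + 11\right)\right) = - \frac{3}{7} + \left(24 - 24\right) = - \frac{3}{7} + 0 = - \frac{3}{7} \approx -0.42857$)
$n = \frac{93}{7}$ ($n = -9 + 3 \left(7 - - \frac{3}{7}\right) = -9 + 3 \left(7 + \frac{3}{7}\right) = -9 + 3 \cdot \frac{52}{7} = -9 + \frac{156}{7} = \frac{93}{7} \approx 13.286$)
$R = \frac{8649}{49}$ ($R = \left(\frac{93}{7}\right)^{2} = \frac{8649}{49} \approx 176.51$)
$- R = \left(-1\right) \frac{8649}{49} = - \frac{8649}{49}$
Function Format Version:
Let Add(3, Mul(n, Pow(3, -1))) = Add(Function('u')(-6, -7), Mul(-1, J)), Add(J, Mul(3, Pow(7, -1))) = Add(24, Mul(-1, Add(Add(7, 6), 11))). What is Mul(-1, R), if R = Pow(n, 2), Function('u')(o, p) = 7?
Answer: Rational(-8649, 49) ≈ -176.51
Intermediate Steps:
J = Rational(-3, 7) (J = Add(Rational(-3, 7), Add(24, Mul(-1, Add(Add(7, 6), 11)))) = Add(Rational(-3, 7), Add(24, Mul(-1, Add(13, 11)))) = Add(Rational(-3, 7), Add(24, Mul(-1, 24))) = Add(Rational(-3, 7), Add(24, -24)) = Add(Rational(-3, 7), 0) = Rational(-3, 7) ≈ -0.42857)
n = Rational(93, 7) (n = Add(-9, Mul(3, Add(7, Mul(-1, Rational(-3, 7))))) = Add(-9, Mul(3, Add(7, Rational(3, 7)))) = Add(-9, Mul(3, Rational(52, 7))) = Add(-9, Rational(156, 7)) = Rational(93, 7) ≈ 13.286)
R = Rational(8649, 49) (R = Pow(Rational(93, 7), 2) = Rational(8649, 49) ≈ 176.51)
Mul(-1, R) = Mul(-1, Rational(8649, 49)) = Rational(-8649, 49)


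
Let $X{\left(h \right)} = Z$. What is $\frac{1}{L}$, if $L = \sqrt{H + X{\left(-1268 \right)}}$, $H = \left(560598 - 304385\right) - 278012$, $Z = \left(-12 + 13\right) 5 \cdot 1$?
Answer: $- \frac{i \sqrt{21794}}{21794} \approx - 0.0067738 i$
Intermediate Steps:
$Z = 5$ ($Z = 1 \cdot 5 = 5$)
$X{\left(h \right)} = 5$
$H = -21799$ ($H = 256213 - 278012 = -21799$)
$L = i \sqrt{21794}$ ($L = \sqrt{-21799 + 5} = \sqrt{-21794} = i \sqrt{21794} \approx 147.63 i$)
$\frac{1}{L} = \frac{1}{i \sqrt{21794}} = - \frac{i \sqrt{21794}}{21794}$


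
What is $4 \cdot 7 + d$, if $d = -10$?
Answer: $18$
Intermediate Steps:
$4 \cdot 7 + d = 4 \cdot 7 - 10 = 28 - 10 = 18$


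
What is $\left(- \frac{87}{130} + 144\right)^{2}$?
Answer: $\frac{347188689}{16900} \approx 20544.0$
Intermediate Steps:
$\left(- \frac{87}{130} + 144\right)^{2} = \left(\frac{18633}{130}\right)^{2} = \frac{347188689}{16900}$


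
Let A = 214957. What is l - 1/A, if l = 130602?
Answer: 28073814113/214957 ≈ 1.3060e+5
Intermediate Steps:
l - 1/A = 130602 - 1/214957 = 28073814113/214957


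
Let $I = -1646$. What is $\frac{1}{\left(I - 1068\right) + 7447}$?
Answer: $\frac{1}{4733} \approx 0.00021128$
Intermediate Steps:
$\frac{1}{\left(I - 1068\right) + 7447} = \frac{1}{\left(-1646 - 1068\right) + 7447} = \frac{1}{-2714 + 7447} = \frac{1}{4733}$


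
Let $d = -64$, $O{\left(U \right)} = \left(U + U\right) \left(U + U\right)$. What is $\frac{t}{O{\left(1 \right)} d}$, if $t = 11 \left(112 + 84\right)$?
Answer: $- \frac{539}{64} \approx -8.4219$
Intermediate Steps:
$O{\left(U \right)} = 4 U^{2}$ ($O{\left(U \right)} = 2 U 2 U = 4 U^{2}$)
$t = 2156$ ($t = 11 \cdot 196 = 2156$)
$\frac{t}{O{\left(1 \right)} d} = \frac{2156}{4 \cdot 1^{2} \left(-64\right)} = \frac{2156}{4 \cdot 1 \left(-64\right)} = \frac{2156}{4 \left(-64\right)} = \frac{2156}{-256} = 2156 \left(- \frac{1}{256}\right) = - \frac{539}{64}$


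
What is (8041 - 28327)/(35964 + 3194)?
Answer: -1449/2797 ≈ -0.51805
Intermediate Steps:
(8041 - 28327)/(35964 + 3194) = -20286/39158 = -20286*1/39158 = -1449/2797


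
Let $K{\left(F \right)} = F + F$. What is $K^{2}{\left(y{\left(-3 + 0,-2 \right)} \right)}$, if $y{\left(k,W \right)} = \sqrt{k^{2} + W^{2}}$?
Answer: $52$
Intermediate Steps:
$y{\left(k,W \right)} = \sqrt{W^{2} + k^{2}}$
$K{\left(F \right)} = 2 F$
$K^{2}{\left(y{\left(-3 + 0,-2 \right)} \right)} = \left(2 \sqrt{\left(-2\right)^{2} + \left(-3 + 0\right)^{2}}\right)^{2} = \left(2 \sqrt{4 + \left(-3\right)^{2}}\right)^{2} = \left(2 \sqrt{4 + 9}\right)^{2} = \left(2 \sqrt{13}\right)^{2} = 52$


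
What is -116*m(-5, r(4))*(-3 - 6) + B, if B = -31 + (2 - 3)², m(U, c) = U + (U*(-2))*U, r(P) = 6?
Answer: -57450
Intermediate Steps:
m(U, c) = U - 2*U² (m(U, c) = U + (-2*U)*U = U - 2*U²)
B = -30 (B = -31 + (-1)² = -31 + 1 = -30)
-116*m(-5, r(4))*(-3 - 6) + B = -116*(-5*(1 - 2*(-5)))*(-3 - 6) - 30 = -116*(-5*(1 + 10))*(-9) - 30 = -116*(-5*11)*(-9) - 30 = -(-6380)*(-9) - 30 = -116*495 - 30 = -57420 - 30 = -57450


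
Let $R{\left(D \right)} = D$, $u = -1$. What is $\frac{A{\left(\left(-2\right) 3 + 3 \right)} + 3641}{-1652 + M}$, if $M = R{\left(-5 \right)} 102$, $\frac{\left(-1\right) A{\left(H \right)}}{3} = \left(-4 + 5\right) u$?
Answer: $- \frac{1822}{1081} \approx -1.6855$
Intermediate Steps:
$A{\left(H \right)} = 3$ ($A{\left(H \right)} = - 3 \left(-4 + 5\right) \left(-1\right) = - 3 \cdot 1 \left(-1\right) = \left(-3\right) \left(-1\right) = 3$)
$M = -510$ ($M = \left(-5\right) 102 = -510$)
$\frac{A{\left(\left(-2\right) 3 + 3 \right)} + 3641}{-1652 + M} = \frac{3 + 3641}{-1652 - 510} = \frac{3644}{-2162} = 3644 \left(- \frac{1}{2162}\right) = - \frac{1822}{1081}$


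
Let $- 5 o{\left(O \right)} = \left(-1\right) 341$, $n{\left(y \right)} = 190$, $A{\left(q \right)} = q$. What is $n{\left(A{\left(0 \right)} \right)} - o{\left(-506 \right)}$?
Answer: $\frac{609}{5} \approx 121.8$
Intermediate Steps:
$o{\left(O \right)} = \frac{341}{5}$ ($o{\left(O \right)} = - \frac{\left(-1\right) 341}{5} = \left(- \frac{1}{5}\right) \left(-341\right) = \frac{341}{5}$)
$n{\left(A{\left(0 \right)} \right)} - o{\left(-506 \right)} = 190 - \frac{341}{5} = \frac{609}{5}$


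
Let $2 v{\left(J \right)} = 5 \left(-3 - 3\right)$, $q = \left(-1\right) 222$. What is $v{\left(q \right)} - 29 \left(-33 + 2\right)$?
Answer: $884$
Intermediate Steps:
$q = -222$
$v{\left(J \right)} = -15$ ($v{\left(J \right)} = \frac{5 \left(-3 - 3\right)}{2} = \frac{5 \left(-6\right)}{2} = \frac{1}{2} \left(-30\right) = -15$)
$v{\left(q \right)} - 29 \left(-33 + 2\right) = -15 - 29 \left(-33 + 2\right) = -15 - 29 \left(-31\right) = -15 - -899 = -15 + 899 = 884$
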